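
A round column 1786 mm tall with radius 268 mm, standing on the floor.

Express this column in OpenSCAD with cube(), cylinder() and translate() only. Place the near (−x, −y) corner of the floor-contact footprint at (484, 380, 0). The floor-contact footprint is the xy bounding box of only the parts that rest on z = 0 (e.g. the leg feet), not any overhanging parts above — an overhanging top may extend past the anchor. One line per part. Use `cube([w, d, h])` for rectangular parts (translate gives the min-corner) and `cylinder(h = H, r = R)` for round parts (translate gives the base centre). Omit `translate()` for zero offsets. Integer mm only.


translate([752, 648, 0]) cylinder(h = 1786, r = 268);


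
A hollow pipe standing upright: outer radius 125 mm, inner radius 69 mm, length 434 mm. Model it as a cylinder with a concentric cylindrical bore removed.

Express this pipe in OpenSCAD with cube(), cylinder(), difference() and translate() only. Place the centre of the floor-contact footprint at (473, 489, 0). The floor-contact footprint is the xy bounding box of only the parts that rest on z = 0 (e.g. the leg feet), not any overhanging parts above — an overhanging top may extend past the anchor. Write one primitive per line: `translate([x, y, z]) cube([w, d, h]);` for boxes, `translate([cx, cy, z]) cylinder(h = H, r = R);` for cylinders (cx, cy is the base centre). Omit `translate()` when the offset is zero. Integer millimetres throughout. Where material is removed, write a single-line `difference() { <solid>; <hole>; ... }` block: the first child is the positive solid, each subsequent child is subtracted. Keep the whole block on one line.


difference() { translate([473, 489, 0]) cylinder(h = 434, r = 125); translate([473, 489, 0]) cylinder(h = 434, r = 69); }


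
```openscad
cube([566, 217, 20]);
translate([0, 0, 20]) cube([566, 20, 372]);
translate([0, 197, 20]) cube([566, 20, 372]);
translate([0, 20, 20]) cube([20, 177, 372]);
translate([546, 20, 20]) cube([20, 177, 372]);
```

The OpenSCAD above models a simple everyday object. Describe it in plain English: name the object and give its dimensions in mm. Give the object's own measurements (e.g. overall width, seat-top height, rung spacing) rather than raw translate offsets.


An open-topped rectangular box: outside dimensions 566×217×392 mm, with a uniform wall and base thickness of 20 mm. The base is a full 566×217 slab on the floor; four walls sit on top of the base. The front and back walls (the −y and +y sides) span the full width; the two side walls fit between them.


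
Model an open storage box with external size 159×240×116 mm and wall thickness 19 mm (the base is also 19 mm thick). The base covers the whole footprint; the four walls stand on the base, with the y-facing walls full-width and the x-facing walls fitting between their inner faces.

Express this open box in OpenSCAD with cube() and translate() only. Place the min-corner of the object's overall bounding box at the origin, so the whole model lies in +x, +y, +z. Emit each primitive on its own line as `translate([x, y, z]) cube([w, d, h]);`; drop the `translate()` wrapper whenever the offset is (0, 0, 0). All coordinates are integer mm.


cube([159, 240, 19]);
translate([0, 0, 19]) cube([159, 19, 97]);
translate([0, 221, 19]) cube([159, 19, 97]);
translate([0, 19, 19]) cube([19, 202, 97]);
translate([140, 19, 19]) cube([19, 202, 97]);


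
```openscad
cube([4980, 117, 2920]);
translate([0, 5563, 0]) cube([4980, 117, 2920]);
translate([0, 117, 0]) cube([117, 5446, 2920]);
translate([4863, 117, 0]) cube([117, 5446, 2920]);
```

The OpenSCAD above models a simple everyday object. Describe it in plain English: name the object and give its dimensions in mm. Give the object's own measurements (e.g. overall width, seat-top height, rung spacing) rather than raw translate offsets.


The wall frame of a small rectangular building: four walls, each 2920 mm tall and 117 mm thick, enclosing a footprint 4980 mm (x) by 5680 mm (y) outside-to-outside, with no floor or roof. The front and back walls (the −y and +y sides) span the full width; the two side walls fit between them.


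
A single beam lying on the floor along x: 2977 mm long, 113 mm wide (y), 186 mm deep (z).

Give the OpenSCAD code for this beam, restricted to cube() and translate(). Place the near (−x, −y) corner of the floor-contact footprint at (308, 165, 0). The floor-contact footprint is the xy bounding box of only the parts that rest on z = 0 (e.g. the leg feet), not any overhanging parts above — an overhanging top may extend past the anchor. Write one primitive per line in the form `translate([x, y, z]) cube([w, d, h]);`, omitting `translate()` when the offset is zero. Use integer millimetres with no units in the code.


translate([308, 165, 0]) cube([2977, 113, 186]);


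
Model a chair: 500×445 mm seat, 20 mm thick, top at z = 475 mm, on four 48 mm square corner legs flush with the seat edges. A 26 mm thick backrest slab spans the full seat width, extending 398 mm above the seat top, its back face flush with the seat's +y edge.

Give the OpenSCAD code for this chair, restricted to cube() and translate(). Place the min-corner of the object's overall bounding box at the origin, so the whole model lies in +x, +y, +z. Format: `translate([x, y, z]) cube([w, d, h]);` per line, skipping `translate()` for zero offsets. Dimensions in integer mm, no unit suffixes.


translate([0, 0, 455]) cube([500, 445, 20]);
cube([48, 48, 455]);
translate([452, 0, 0]) cube([48, 48, 455]);
translate([0, 397, 0]) cube([48, 48, 455]);
translate([452, 397, 0]) cube([48, 48, 455]);
translate([0, 419, 475]) cube([500, 26, 398]);


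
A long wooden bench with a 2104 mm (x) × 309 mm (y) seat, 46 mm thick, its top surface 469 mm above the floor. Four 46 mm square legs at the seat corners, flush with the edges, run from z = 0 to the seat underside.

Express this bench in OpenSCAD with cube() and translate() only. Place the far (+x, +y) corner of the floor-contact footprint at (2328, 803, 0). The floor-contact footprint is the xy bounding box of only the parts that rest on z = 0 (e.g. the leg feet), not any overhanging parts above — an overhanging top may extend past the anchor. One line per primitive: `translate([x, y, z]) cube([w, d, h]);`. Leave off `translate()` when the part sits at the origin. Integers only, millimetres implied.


translate([224, 494, 423]) cube([2104, 309, 46]);
translate([224, 494, 0]) cube([46, 46, 423]);
translate([224, 757, 0]) cube([46, 46, 423]);
translate([2282, 494, 0]) cube([46, 46, 423]);
translate([2282, 757, 0]) cube([46, 46, 423]);


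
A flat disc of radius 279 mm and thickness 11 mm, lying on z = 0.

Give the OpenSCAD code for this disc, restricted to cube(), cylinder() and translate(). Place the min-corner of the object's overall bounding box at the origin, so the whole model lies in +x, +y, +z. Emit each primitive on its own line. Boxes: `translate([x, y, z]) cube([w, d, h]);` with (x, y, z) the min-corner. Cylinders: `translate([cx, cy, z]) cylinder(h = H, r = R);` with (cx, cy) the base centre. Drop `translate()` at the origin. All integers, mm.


translate([279, 279, 0]) cylinder(h = 11, r = 279);


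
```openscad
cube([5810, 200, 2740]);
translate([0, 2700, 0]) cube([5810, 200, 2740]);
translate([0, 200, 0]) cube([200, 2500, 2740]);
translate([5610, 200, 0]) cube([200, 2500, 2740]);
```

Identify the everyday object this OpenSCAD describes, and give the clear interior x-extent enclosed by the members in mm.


A house (or room) frame. The interior width is 5410 mm.

Four 2740 mm walls enclosing a rectangle with no floor or roof — a room or house frame. Outside width is 5810 mm and wall thickness is 200 mm, so the interior width is 5810 − 2 × 200 = 5410 mm.


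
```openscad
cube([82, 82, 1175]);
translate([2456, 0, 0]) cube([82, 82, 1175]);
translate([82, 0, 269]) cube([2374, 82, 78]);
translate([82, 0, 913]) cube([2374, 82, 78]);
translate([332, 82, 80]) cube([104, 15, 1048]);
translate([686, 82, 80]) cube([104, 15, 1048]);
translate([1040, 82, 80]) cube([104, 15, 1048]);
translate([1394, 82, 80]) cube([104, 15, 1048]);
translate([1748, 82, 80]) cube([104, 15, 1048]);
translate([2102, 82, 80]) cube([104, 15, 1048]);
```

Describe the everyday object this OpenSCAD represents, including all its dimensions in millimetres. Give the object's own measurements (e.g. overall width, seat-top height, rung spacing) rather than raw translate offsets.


A fence section. Two 82×82 mm posts, 1175 mm tall, stand on the floor with a clear span of 2374 mm between their inner faces. Two horizontal rails of 82×78 mm section span the gap between the posts with their undersides at z = 269 mm and z = 913 mm, flush with the posts' −y face. 6 pickets, each 104 mm wide, 15 mm thick and 1048 mm tall, are fixed to the +y face of the rails with their bottoms at z = 80 mm, spaced across the span with a 250 mm gap after the −x post and between neighbouring pickets and before the +x post.


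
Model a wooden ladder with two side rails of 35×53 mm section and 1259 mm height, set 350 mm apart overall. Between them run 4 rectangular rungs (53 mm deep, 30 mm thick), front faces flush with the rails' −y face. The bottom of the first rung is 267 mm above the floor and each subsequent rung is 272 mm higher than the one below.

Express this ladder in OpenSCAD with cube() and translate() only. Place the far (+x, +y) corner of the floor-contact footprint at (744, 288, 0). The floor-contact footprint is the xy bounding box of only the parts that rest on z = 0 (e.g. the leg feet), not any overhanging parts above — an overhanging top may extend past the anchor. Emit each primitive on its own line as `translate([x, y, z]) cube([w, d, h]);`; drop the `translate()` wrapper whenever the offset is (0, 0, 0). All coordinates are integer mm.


// rung span = 350 - 2*35 = 280
// rung[k] z = 267 + k*272
translate([394, 235, 0]) cube([35, 53, 1259]);
translate([709, 235, 0]) cube([35, 53, 1259]);
translate([429, 235, 267]) cube([280, 53, 30]);
translate([429, 235, 539]) cube([280, 53, 30]);
translate([429, 235, 811]) cube([280, 53, 30]);
translate([429, 235, 1083]) cube([280, 53, 30]);


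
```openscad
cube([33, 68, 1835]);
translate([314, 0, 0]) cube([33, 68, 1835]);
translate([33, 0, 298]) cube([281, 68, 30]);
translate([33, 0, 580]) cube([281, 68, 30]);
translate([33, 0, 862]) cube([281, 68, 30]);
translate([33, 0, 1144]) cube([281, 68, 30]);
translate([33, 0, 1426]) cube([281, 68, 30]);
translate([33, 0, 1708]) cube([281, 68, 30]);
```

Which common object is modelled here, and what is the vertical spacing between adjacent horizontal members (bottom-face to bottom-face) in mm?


A ladder. The rung spacing is 282 mm.

Two tall 33×68 posts with 6 short bars between them — a ladder. Adjacent rungs sit at z = 298 and z = 580, so the spacing is 580 − 298 = 282 mm.


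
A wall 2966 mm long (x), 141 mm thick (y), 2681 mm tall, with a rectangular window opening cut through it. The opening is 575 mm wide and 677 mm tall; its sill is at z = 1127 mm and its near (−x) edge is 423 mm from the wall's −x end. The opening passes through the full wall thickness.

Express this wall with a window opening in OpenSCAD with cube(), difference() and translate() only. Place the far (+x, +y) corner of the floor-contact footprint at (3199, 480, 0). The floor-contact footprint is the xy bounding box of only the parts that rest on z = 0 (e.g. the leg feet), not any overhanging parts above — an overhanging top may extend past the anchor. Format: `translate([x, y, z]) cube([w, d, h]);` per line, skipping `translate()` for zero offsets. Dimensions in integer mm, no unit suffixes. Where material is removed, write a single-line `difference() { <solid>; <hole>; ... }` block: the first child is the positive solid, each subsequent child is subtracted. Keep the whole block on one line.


difference() { translate([233, 339, 0]) cube([2966, 141, 2681]); translate([656, 339, 1127]) cube([575, 141, 677]); }


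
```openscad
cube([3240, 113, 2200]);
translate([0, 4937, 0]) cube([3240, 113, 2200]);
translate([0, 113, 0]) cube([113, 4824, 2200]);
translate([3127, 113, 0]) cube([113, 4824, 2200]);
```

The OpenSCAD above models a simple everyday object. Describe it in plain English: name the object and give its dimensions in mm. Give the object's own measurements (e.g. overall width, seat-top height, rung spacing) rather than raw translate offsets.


The wall frame of a small rectangular building: four walls, each 2200 mm tall and 113 mm thick, enclosing a footprint 3240 mm (x) by 5050 mm (y) outside-to-outside, with no floor or roof. The front and back walls (the −y and +y sides) span the full width; the two side walls fit between them.


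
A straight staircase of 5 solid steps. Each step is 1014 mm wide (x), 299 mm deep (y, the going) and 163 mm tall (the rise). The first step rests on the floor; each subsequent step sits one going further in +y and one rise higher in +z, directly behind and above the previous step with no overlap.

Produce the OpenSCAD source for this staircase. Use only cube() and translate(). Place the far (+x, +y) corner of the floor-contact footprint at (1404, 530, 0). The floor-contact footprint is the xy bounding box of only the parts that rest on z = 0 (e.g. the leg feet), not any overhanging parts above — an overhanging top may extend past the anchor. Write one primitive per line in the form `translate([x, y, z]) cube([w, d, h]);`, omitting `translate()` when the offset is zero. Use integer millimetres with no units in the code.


translate([390, 231, 0]) cube([1014, 299, 163]);
translate([390, 530, 163]) cube([1014, 299, 163]);
translate([390, 829, 326]) cube([1014, 299, 163]);
translate([390, 1128, 489]) cube([1014, 299, 163]);
translate([390, 1427, 652]) cube([1014, 299, 163]);


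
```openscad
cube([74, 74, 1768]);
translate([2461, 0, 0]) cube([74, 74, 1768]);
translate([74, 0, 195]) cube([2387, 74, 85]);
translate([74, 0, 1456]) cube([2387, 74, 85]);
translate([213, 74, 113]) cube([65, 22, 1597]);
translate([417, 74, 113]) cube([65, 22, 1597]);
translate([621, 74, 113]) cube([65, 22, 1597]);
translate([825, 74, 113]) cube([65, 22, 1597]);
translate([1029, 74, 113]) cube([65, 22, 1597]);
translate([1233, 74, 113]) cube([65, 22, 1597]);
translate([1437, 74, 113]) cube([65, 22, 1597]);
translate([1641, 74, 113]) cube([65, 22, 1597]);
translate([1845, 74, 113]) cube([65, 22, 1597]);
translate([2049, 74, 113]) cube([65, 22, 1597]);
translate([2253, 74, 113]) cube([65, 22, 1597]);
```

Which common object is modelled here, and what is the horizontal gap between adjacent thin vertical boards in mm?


A fence section. The picket gap is 139 mm.

Two posts, two rails, 11 pickets — a fence section. Span 2387 mm holds 11 pickets of 65 mm with 12 equal gaps: ⌊(2387 − 11·65) / 12⌋ = 139 mm.


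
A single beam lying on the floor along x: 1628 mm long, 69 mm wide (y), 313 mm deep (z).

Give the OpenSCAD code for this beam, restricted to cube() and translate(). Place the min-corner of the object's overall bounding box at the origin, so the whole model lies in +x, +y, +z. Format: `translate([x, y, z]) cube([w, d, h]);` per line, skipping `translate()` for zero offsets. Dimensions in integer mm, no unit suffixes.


cube([1628, 69, 313]);


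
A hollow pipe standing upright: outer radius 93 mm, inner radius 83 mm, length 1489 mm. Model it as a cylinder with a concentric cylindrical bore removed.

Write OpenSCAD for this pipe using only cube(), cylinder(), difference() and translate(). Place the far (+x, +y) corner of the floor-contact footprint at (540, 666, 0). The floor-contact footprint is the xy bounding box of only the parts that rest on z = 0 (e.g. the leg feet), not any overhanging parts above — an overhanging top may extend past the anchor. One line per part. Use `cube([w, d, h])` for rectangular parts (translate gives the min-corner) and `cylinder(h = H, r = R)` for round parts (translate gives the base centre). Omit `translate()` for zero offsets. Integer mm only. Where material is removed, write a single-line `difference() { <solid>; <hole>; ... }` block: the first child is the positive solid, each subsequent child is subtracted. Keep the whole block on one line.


difference() { translate([447, 573, 0]) cylinder(h = 1489, r = 93); translate([447, 573, 0]) cylinder(h = 1489, r = 83); }


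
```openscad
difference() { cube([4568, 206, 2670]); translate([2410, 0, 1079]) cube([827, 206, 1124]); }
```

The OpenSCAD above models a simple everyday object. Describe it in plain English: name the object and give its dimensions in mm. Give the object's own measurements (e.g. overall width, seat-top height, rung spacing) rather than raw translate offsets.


A wall 4568 mm long (x), 206 mm thick (y), 2670 mm tall, with a rectangular window opening cut through it. The opening is 827 mm wide and 1124 mm tall; its sill is at z = 1079 mm and its near (−x) edge is 2410 mm from the wall's −x end. The opening passes through the full wall thickness.


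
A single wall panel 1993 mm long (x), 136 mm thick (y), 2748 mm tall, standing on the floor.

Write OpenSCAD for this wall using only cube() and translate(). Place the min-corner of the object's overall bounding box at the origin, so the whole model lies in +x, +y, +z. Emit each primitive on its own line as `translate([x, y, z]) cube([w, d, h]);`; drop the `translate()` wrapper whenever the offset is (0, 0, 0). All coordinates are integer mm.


cube([1993, 136, 2748]);


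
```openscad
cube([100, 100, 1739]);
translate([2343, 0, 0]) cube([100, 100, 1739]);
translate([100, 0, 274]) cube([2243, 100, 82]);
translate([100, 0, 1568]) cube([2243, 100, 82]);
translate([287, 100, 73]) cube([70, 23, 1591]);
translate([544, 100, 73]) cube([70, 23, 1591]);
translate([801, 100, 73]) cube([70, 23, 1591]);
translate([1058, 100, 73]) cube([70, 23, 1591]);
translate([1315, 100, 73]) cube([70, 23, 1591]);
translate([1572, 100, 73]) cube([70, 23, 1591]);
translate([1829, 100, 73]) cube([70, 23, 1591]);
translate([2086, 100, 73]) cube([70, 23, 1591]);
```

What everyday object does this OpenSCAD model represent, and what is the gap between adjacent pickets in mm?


A fence section. The picket gap is 187 mm.

Two posts, two rails, 8 pickets — a fence section. Span 2243 mm holds 8 pickets of 70 mm with 9 equal gaps: ⌊(2243 − 8·70) / 9⌋ = 187 mm.


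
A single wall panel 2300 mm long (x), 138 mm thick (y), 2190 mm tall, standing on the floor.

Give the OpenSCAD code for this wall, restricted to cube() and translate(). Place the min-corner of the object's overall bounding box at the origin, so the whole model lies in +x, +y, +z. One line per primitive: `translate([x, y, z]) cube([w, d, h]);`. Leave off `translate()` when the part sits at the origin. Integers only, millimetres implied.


cube([2300, 138, 2190]);


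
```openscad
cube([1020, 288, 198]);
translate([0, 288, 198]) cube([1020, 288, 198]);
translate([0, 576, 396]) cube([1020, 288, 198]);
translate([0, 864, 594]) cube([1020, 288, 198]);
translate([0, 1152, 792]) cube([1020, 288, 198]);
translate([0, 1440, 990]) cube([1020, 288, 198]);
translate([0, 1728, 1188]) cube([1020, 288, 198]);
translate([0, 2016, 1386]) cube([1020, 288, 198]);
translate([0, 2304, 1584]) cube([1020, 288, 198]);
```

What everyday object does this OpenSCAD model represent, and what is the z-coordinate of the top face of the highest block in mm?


A staircase. The total rise is 1782 mm.

9 identical blocks, each offset up and back from the previous — a staircase. Each step is 198 mm tall and there are 9 of them, so the total rise is 9 × 198 = 1782 mm.


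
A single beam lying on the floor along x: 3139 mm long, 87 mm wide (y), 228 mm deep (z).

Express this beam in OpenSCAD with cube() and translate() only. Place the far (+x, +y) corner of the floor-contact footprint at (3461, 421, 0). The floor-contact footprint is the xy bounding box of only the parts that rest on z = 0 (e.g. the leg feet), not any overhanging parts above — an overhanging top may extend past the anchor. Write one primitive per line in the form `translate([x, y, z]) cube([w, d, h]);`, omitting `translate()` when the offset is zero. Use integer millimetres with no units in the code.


translate([322, 334, 0]) cube([3139, 87, 228]);


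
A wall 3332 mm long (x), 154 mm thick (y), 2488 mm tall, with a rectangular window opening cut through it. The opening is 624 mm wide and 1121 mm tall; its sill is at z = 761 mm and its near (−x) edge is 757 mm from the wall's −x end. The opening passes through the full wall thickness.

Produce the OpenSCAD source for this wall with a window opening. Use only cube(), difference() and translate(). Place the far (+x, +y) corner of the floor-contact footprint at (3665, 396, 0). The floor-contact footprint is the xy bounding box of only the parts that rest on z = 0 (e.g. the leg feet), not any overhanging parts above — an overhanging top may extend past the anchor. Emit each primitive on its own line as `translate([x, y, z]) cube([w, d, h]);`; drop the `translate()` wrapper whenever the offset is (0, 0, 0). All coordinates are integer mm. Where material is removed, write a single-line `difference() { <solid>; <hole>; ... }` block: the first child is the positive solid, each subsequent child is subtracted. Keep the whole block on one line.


difference() { translate([333, 242, 0]) cube([3332, 154, 2488]); translate([1090, 242, 761]) cube([624, 154, 1121]); }


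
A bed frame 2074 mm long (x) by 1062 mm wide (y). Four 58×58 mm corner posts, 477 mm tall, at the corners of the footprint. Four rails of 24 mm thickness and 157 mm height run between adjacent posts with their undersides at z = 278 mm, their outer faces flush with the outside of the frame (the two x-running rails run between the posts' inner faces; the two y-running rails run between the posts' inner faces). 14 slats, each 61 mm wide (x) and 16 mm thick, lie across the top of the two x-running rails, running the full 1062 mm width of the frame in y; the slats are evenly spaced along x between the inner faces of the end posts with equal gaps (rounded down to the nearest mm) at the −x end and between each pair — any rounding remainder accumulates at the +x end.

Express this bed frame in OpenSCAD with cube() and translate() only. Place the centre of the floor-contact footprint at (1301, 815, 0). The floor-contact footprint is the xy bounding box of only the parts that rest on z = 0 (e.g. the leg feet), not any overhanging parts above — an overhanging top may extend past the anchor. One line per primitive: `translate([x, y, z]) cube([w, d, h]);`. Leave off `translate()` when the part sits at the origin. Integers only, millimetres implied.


translate([264, 284, 0]) cube([58, 58, 477]);
translate([264, 1288, 0]) cube([58, 58, 477]);
translate([2280, 284, 0]) cube([58, 58, 477]);
translate([2280, 1288, 0]) cube([58, 58, 477]);
translate([322, 284, 278]) cube([1958, 24, 157]);
translate([322, 1322, 278]) cube([1958, 24, 157]);
translate([264, 342, 278]) cube([24, 946, 157]);
translate([2314, 342, 278]) cube([24, 946, 157]);
translate([395, 284, 435]) cube([61, 1062, 16]);
translate([529, 284, 435]) cube([61, 1062, 16]);
translate([663, 284, 435]) cube([61, 1062, 16]);
translate([797, 284, 435]) cube([61, 1062, 16]);
translate([931, 284, 435]) cube([61, 1062, 16]);
translate([1065, 284, 435]) cube([61, 1062, 16]);
translate([1199, 284, 435]) cube([61, 1062, 16]);
translate([1333, 284, 435]) cube([61, 1062, 16]);
translate([1467, 284, 435]) cube([61, 1062, 16]);
translate([1601, 284, 435]) cube([61, 1062, 16]);
translate([1735, 284, 435]) cube([61, 1062, 16]);
translate([1869, 284, 435]) cube([61, 1062, 16]);
translate([2003, 284, 435]) cube([61, 1062, 16]);
translate([2137, 284, 435]) cube([61, 1062, 16]);


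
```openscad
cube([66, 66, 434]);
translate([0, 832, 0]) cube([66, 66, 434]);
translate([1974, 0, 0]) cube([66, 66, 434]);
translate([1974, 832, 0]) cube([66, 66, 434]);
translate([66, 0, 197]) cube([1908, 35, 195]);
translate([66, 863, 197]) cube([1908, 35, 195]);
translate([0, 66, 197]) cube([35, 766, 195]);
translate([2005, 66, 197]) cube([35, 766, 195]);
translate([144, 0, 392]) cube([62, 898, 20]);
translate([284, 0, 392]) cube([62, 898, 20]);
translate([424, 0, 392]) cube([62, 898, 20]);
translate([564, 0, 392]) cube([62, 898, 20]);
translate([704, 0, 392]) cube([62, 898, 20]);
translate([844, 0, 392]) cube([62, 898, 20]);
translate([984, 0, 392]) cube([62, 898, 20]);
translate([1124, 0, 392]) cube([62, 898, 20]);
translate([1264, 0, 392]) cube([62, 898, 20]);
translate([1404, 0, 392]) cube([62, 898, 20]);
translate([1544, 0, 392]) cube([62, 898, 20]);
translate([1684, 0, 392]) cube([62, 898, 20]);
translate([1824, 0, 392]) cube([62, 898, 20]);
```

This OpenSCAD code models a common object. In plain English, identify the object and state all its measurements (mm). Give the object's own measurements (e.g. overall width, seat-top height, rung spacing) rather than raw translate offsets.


A bed frame 2040 mm long (x) by 898 mm wide (y). Four 66×66 mm corner posts, 434 mm tall, at the corners of the footprint. Four rails of 35 mm thickness and 195 mm height run between adjacent posts with their undersides at z = 197 mm, their outer faces flush with the outside of the frame (the two x-running rails run between the posts' inner faces; the two y-running rails run between the posts' inner faces). 13 slats, each 62 mm wide (x) and 20 mm thick, lie across the top of the two x-running rails, running the full 898 mm width of the frame in y; along x they sit between the end posts with a 78 mm gap after the −x posts and between neighbouring slats, leaving 88 mm before the +x posts.


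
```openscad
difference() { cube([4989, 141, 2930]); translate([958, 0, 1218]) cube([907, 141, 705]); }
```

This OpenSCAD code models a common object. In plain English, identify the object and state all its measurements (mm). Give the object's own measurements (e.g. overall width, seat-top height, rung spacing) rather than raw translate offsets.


A wall 4989 mm long (x), 141 mm thick (y), 2930 mm tall, with a rectangular window opening cut through it. The opening is 907 mm wide and 705 mm tall; its sill is at z = 1218 mm and its near (−x) edge is 958 mm from the wall's −x end. The opening passes through the full wall thickness.


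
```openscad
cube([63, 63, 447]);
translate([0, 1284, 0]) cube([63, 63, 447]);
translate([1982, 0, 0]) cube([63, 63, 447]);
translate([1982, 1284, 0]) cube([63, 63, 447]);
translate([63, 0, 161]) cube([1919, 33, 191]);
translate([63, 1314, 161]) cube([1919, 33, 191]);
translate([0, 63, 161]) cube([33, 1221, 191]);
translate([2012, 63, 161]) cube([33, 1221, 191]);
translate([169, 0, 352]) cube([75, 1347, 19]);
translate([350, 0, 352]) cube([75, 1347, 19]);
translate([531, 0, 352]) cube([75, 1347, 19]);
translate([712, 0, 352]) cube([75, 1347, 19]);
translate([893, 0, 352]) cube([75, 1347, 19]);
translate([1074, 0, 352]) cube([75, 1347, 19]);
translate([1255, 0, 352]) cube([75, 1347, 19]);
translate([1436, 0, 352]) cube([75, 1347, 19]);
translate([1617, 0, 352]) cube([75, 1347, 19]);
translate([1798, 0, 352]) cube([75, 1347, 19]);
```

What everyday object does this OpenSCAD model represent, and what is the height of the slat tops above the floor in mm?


A bed frame. The slat-top height is 371 mm.

Four posts, four rails, and a row of slats — a bed frame. Slats sit on the rails at z = 161 + 191 = 352; with slat thickness 19, the top is 371 mm.


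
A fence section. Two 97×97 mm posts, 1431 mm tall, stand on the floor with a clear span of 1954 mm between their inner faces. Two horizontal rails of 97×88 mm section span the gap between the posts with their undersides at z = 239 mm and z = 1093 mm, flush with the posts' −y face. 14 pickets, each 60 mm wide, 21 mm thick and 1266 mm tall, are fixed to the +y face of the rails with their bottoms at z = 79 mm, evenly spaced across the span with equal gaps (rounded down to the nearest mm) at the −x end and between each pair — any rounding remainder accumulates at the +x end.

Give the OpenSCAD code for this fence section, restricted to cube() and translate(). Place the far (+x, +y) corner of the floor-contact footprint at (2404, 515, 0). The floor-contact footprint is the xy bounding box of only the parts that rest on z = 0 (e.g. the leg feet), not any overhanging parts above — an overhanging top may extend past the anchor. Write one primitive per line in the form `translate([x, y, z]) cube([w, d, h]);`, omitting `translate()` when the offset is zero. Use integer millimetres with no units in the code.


translate([256, 418, 0]) cube([97, 97, 1431]);
translate([2307, 418, 0]) cube([97, 97, 1431]);
translate([353, 418, 239]) cube([1954, 97, 88]);
translate([353, 418, 1093]) cube([1954, 97, 88]);
translate([427, 515, 79]) cube([60, 21, 1266]);
translate([561, 515, 79]) cube([60, 21, 1266]);
translate([695, 515, 79]) cube([60, 21, 1266]);
translate([829, 515, 79]) cube([60, 21, 1266]);
translate([963, 515, 79]) cube([60, 21, 1266]);
translate([1097, 515, 79]) cube([60, 21, 1266]);
translate([1231, 515, 79]) cube([60, 21, 1266]);
translate([1365, 515, 79]) cube([60, 21, 1266]);
translate([1499, 515, 79]) cube([60, 21, 1266]);
translate([1633, 515, 79]) cube([60, 21, 1266]);
translate([1767, 515, 79]) cube([60, 21, 1266]);
translate([1901, 515, 79]) cube([60, 21, 1266]);
translate([2035, 515, 79]) cube([60, 21, 1266]);
translate([2169, 515, 79]) cube([60, 21, 1266]);


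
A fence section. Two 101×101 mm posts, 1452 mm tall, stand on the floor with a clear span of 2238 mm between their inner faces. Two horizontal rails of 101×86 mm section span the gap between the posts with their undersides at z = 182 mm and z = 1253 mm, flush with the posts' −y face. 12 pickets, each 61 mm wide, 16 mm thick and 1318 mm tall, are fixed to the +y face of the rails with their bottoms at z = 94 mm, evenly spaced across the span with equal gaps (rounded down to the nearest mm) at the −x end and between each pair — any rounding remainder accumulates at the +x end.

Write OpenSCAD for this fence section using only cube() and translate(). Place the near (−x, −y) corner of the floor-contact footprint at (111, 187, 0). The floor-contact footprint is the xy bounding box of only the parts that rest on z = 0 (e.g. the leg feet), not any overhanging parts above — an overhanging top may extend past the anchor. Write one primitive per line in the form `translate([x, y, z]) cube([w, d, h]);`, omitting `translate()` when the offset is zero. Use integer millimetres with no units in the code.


translate([111, 187, 0]) cube([101, 101, 1452]);
translate([2450, 187, 0]) cube([101, 101, 1452]);
translate([212, 187, 182]) cube([2238, 101, 86]);
translate([212, 187, 1253]) cube([2238, 101, 86]);
translate([327, 288, 94]) cube([61, 16, 1318]);
translate([503, 288, 94]) cube([61, 16, 1318]);
translate([679, 288, 94]) cube([61, 16, 1318]);
translate([855, 288, 94]) cube([61, 16, 1318]);
translate([1031, 288, 94]) cube([61, 16, 1318]);
translate([1207, 288, 94]) cube([61, 16, 1318]);
translate([1383, 288, 94]) cube([61, 16, 1318]);
translate([1559, 288, 94]) cube([61, 16, 1318]);
translate([1735, 288, 94]) cube([61, 16, 1318]);
translate([1911, 288, 94]) cube([61, 16, 1318]);
translate([2087, 288, 94]) cube([61, 16, 1318]);
translate([2263, 288, 94]) cube([61, 16, 1318]);


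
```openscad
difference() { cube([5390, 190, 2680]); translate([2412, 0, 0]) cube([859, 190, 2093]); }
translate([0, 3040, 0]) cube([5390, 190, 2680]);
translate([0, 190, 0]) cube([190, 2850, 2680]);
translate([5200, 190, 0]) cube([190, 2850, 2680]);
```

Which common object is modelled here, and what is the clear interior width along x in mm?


A single room. The interior width is 5010 mm.

Four walls enclosing a rectangle with a door in the front wall — a room. Outside width 5390 minus two 190 mm walls gives 5010 mm.


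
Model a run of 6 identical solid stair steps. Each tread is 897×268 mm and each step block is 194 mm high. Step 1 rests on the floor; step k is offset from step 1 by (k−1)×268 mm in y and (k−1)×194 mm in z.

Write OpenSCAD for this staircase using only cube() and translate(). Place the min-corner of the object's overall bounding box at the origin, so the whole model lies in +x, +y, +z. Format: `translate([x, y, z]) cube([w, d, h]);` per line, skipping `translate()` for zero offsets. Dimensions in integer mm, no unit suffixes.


cube([897, 268, 194]);
translate([0, 268, 194]) cube([897, 268, 194]);
translate([0, 536, 388]) cube([897, 268, 194]);
translate([0, 804, 582]) cube([897, 268, 194]);
translate([0, 1072, 776]) cube([897, 268, 194]);
translate([0, 1340, 970]) cube([897, 268, 194]);


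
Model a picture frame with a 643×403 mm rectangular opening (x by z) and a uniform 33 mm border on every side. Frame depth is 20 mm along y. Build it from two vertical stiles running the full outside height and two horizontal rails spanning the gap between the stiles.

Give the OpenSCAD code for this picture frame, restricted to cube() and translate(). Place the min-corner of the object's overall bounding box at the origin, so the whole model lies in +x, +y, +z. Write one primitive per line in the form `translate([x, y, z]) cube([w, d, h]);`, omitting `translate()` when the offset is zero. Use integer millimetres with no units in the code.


cube([33, 20, 469]);
translate([676, 0, 0]) cube([33, 20, 469]);
translate([33, 0, 0]) cube([643, 20, 33]);
translate([33, 0, 436]) cube([643, 20, 33]);


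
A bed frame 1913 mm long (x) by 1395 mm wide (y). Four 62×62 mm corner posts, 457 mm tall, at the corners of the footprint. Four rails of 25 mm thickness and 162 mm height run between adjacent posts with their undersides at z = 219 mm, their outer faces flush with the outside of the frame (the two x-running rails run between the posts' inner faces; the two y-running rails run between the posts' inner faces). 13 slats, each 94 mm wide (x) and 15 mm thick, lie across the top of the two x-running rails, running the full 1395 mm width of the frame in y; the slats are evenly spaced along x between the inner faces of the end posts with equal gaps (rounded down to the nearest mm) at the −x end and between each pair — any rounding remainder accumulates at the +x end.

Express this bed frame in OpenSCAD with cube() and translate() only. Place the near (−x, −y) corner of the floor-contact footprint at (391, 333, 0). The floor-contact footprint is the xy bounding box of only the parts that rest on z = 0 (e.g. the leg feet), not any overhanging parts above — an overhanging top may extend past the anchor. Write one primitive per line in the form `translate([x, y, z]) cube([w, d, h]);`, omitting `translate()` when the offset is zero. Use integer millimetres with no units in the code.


translate([391, 333, 0]) cube([62, 62, 457]);
translate([391, 1666, 0]) cube([62, 62, 457]);
translate([2242, 333, 0]) cube([62, 62, 457]);
translate([2242, 1666, 0]) cube([62, 62, 457]);
translate([453, 333, 219]) cube([1789, 25, 162]);
translate([453, 1703, 219]) cube([1789, 25, 162]);
translate([391, 395, 219]) cube([25, 1271, 162]);
translate([2279, 395, 219]) cube([25, 1271, 162]);
translate([493, 333, 381]) cube([94, 1395, 15]);
translate([627, 333, 381]) cube([94, 1395, 15]);
translate([761, 333, 381]) cube([94, 1395, 15]);
translate([895, 333, 381]) cube([94, 1395, 15]);
translate([1029, 333, 381]) cube([94, 1395, 15]);
translate([1163, 333, 381]) cube([94, 1395, 15]);
translate([1297, 333, 381]) cube([94, 1395, 15]);
translate([1431, 333, 381]) cube([94, 1395, 15]);
translate([1565, 333, 381]) cube([94, 1395, 15]);
translate([1699, 333, 381]) cube([94, 1395, 15]);
translate([1833, 333, 381]) cube([94, 1395, 15]);
translate([1967, 333, 381]) cube([94, 1395, 15]);
translate([2101, 333, 381]) cube([94, 1395, 15]);


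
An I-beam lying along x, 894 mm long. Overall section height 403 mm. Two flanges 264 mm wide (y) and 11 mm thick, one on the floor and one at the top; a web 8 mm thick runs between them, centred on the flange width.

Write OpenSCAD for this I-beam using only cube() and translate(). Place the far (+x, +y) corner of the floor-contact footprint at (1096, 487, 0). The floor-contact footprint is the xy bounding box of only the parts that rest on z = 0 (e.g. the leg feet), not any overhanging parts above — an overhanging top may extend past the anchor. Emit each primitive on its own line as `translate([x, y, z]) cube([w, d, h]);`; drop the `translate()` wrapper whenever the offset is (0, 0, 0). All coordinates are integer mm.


translate([202, 223, 0]) cube([894, 264, 11]);
translate([202, 351, 11]) cube([894, 8, 381]);
translate([202, 223, 392]) cube([894, 264, 11]);


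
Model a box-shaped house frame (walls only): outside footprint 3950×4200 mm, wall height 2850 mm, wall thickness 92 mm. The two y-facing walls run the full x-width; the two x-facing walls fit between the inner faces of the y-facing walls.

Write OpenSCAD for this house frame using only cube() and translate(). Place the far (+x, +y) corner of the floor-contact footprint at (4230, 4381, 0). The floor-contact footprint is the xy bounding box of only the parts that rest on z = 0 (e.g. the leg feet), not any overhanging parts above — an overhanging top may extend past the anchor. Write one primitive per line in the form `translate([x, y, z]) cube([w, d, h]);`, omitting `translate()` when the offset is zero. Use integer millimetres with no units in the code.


translate([280, 181, 0]) cube([3950, 92, 2850]);
translate([280, 4289, 0]) cube([3950, 92, 2850]);
translate([280, 273, 0]) cube([92, 4016, 2850]);
translate([4138, 273, 0]) cube([92, 4016, 2850]);


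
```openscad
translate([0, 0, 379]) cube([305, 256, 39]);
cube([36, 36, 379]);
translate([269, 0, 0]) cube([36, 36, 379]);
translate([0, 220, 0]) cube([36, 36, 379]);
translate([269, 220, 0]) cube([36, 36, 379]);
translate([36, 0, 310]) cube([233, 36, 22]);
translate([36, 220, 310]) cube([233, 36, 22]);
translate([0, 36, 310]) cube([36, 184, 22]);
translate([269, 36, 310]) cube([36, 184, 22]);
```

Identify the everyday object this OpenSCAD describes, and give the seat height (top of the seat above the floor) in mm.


A stool. The seat height is 418 mm.

A 305×256×39 slab at z = 379 on four corner posts — a stool. The seat top is 379 + 39 = 418 mm.


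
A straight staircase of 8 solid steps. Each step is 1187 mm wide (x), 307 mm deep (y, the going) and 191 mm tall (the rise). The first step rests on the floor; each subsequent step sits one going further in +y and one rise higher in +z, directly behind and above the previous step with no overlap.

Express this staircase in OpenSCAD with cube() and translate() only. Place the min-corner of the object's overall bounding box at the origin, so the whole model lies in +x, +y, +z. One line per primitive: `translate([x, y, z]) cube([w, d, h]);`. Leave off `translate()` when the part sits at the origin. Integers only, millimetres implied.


cube([1187, 307, 191]);
translate([0, 307, 191]) cube([1187, 307, 191]);
translate([0, 614, 382]) cube([1187, 307, 191]);
translate([0, 921, 573]) cube([1187, 307, 191]);
translate([0, 1228, 764]) cube([1187, 307, 191]);
translate([0, 1535, 955]) cube([1187, 307, 191]);
translate([0, 1842, 1146]) cube([1187, 307, 191]);
translate([0, 2149, 1337]) cube([1187, 307, 191]);


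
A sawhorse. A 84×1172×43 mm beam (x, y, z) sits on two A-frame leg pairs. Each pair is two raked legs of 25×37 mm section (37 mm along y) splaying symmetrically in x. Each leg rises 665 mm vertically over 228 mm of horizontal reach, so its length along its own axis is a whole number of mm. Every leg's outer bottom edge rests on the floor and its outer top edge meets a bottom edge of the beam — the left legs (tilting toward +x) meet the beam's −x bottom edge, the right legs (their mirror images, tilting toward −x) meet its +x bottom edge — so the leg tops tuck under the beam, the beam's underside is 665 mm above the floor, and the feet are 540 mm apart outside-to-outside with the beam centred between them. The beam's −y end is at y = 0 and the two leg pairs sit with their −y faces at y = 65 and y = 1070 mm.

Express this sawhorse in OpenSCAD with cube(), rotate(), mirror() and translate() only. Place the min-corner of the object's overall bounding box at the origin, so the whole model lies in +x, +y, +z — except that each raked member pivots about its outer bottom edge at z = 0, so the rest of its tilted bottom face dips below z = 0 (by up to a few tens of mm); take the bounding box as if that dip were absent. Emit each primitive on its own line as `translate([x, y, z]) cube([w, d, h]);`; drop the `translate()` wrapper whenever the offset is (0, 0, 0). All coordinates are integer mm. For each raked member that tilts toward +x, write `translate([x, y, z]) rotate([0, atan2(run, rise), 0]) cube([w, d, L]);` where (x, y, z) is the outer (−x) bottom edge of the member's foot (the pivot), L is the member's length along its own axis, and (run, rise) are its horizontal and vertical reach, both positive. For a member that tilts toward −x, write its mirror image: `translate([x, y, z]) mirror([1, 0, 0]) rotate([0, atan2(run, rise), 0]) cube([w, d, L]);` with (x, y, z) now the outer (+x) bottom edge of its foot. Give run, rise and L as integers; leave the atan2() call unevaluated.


translate([228, 0, 665]) cube([84, 1172, 43]);
translate([0, 65, 0]) rotate([0, atan2(228, 665), 0]) cube([25, 37, 703]);
translate([540, 65, 0]) mirror([1, 0, 0]) rotate([0, atan2(228, 665), 0]) cube([25, 37, 703]);
translate([0, 1070, 0]) rotate([0, atan2(228, 665), 0]) cube([25, 37, 703]);
translate([540, 1070, 0]) mirror([1, 0, 0]) rotate([0, atan2(228, 665), 0]) cube([25, 37, 703]);
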